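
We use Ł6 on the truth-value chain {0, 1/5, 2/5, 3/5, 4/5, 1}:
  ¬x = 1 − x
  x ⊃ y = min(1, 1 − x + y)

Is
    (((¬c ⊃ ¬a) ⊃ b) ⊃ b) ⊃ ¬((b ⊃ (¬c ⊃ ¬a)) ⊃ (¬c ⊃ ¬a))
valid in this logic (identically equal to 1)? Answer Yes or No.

No

Counterexample: take a = 0, b = 0, c = 0.
¬c = ¬0 = 1
¬a = ¬0 = 1
¬c ⊃ ¬a = 1 ⊃ 1 = 1
(¬c ⊃ ¬a) ⊃ b = 1 ⊃ 0 = 0
((¬c ⊃ ¬a) ⊃ b) ⊃ b = 0 ⊃ 0 = 1
b ⊃ (¬c ⊃ ¬a) = 0 ⊃ 1 = 1
(b ⊃ (¬c ⊃ ¬a)) ⊃ (¬c ⊃ ¬a) = 1 ⊃ 1 = 1
¬((b ⊃ (¬c ⊃ ¬a)) ⊃ (¬c ⊃ ¬a)) = ¬1 = 0
(((¬c ⊃ ¬a) ⊃ b) ⊃ b) ⊃ ¬((b ⊃ (¬c ⊃ ¬a)) ⊃ (¬c ⊃ ¬a)) = 1 ⊃ 0 = 0
This gives 0 ≠ 1.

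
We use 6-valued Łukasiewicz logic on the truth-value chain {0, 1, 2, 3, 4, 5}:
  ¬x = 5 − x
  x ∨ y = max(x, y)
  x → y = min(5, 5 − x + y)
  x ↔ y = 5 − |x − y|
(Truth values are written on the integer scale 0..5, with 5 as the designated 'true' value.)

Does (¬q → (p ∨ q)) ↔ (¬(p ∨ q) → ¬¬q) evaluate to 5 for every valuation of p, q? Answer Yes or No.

At p = 2, q = 4, for instance:
¬q = ¬4 = 1
p ∨ q = 2 ∨ 4 = 4
¬q → (p ∨ q) = 1 → 4 = 5
¬(p ∨ q) = ¬4 = 1
¬¬q = ¬1 = 4
¬(p ∨ q) → ¬¬q = 1 → 4 = 5
(¬q → (p ∨ q)) ↔ (¬(p ∨ q) → ¬¬q) = 5 ↔ 5 = 5
and checking the remaining 35 assignments likewise gives ≥ 5 in every case.

Yes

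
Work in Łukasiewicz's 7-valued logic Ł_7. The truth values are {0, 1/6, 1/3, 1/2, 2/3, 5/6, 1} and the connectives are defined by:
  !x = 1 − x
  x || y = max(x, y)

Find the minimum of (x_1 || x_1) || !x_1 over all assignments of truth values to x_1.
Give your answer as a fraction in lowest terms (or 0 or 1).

1/2

Take x_1 = 1/2:
x_1 || x_1 = 1/2 || 1/2 = 1/2
!x_1 = !1/2 = 1/2
(x_1 || x_1) || !x_1 = 1/2 || 1/2 = 1/2
No assignment yields a value below 1/2, so this is the minimum.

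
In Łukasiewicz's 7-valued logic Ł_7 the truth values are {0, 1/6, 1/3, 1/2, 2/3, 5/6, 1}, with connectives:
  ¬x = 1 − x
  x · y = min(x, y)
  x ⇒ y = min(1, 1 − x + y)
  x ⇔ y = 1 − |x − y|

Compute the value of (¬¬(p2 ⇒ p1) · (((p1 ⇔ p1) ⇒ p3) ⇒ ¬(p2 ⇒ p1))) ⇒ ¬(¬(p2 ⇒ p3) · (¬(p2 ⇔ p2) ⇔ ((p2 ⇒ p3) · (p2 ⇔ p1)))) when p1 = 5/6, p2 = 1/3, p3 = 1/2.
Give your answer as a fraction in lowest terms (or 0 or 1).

p2 ⇒ p1 = 1/3 ⇒ 5/6 = 1
¬(p2 ⇒ p1) = ¬1 = 0
¬¬(p2 ⇒ p1) = ¬0 = 1
p1 ⇔ p1 = 5/6 ⇔ 5/6 = 1
(p1 ⇔ p1) ⇒ p3 = 1 ⇒ 1/2 = 1/2
p2 ⇒ p1 = 1/3 ⇒ 5/6 = 1
¬(p2 ⇒ p1) = ¬1 = 0
((p1 ⇔ p1) ⇒ p3) ⇒ ¬(p2 ⇒ p1) = 1/2 ⇒ 0 = 1/2
¬¬(p2 ⇒ p1) · (((p1 ⇔ p1) ⇒ p3) ⇒ ¬(p2 ⇒ p1)) = 1 · 1/2 = 1/2
p2 ⇒ p3 = 1/3 ⇒ 1/2 = 1
¬(p2 ⇒ p3) = ¬1 = 0
p2 ⇔ p2 = 1/3 ⇔ 1/3 = 1
¬(p2 ⇔ p2) = ¬1 = 0
p2 ⇒ p3 = 1/3 ⇒ 1/2 = 1
p2 ⇔ p1 = 1/3 ⇔ 5/6 = 1/2
(p2 ⇒ p3) · (p2 ⇔ p1) = 1 · 1/2 = 1/2
¬(p2 ⇔ p2) ⇔ ((p2 ⇒ p3) · (p2 ⇔ p1)) = 0 ⇔ 1/2 = 1/2
¬(p2 ⇒ p3) · (¬(p2 ⇔ p2) ⇔ ((p2 ⇒ p3) · (p2 ⇔ p1))) = 0 · 1/2 = 0
¬(¬(p2 ⇒ p3) · (¬(p2 ⇔ p2) ⇔ ((p2 ⇒ p3) · (p2 ⇔ p1)))) = ¬0 = 1
(¬¬(p2 ⇒ p1) · (((p1 ⇔ p1) ⇒ p3) ⇒ ¬(p2 ⇒ p1))) ⇒ ¬(¬(p2 ⇒ p3) · (¬(p2 ⇔ p2) ⇔ ((p2 ⇒ p3) · (p2 ⇔ p1)))) = 1/2 ⇒ 1 = 1

1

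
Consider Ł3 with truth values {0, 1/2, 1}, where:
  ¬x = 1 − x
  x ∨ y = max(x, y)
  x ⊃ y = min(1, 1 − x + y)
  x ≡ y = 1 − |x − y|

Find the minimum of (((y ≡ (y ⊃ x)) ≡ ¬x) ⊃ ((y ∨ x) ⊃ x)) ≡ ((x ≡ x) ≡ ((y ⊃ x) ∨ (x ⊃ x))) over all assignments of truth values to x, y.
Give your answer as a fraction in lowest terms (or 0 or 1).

Take x = 0, y = 1/2:
y ⊃ x = 1/2 ⊃ 0 = 1/2
y ≡ (y ⊃ x) = 1/2 ≡ 1/2 = 1
¬x = ¬0 = 1
(y ≡ (y ⊃ x)) ≡ ¬x = 1 ≡ 1 = 1
y ∨ x = 1/2 ∨ 0 = 1/2
(y ∨ x) ⊃ x = 1/2 ⊃ 0 = 1/2
((y ≡ (y ⊃ x)) ≡ ¬x) ⊃ ((y ∨ x) ⊃ x) = 1 ⊃ 1/2 = 1/2
x ≡ x = 0 ≡ 0 = 1
y ⊃ x = 1/2 ⊃ 0 = 1/2
x ⊃ x = 0 ⊃ 0 = 1
(y ⊃ x) ∨ (x ⊃ x) = 1/2 ∨ 1 = 1
(x ≡ x) ≡ ((y ⊃ x) ∨ (x ⊃ x)) = 1 ≡ 1 = 1
(((y ≡ (y ⊃ x)) ≡ ¬x) ⊃ ((y ∨ x) ⊃ x)) ≡ ((x ≡ x) ≡ ((y ⊃ x) ∨ (x ⊃ x))) = 1/2 ≡ 1 = 1/2
No assignment yields a value below 1/2, so this is the minimum.

1/2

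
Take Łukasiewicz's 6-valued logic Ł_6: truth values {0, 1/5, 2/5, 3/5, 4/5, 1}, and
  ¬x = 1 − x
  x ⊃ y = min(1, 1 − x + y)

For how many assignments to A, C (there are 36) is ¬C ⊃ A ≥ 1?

value 1: 21 assignments (counts)
value 4/5: 5 assignments
value 3/5: 4 assignments
value 2/5: 3 assignments
value 1/5: 2 assignments
value 0: 1 assignment
So 21 of the 36 assignments meet the threshold.

21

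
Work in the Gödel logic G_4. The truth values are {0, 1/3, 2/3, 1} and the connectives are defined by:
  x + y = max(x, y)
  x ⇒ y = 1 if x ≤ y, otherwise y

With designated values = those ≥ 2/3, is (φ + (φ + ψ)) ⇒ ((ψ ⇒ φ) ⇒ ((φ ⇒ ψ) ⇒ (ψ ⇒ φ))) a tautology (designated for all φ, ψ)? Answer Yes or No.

Yes

φ = 0, ψ = 0 ↦ 1
φ = 0, ψ = 1/3 ↦ 1
φ = 0, ψ = 2/3 ↦ 1
φ = 0, ψ = 1 ↦ 1
φ = 1/3, ψ = 0 ↦ 1
φ = 1/3, ψ = 1/3 ↦ 1
φ = 1/3, ψ = 2/3 ↦ 1
φ = 1/3, ψ = 1 ↦ 1
φ = 2/3, ψ = 0 ↦ 1
φ = 2/3, ψ = 1/3 ↦ 1
φ = 2/3, ψ = 2/3 ↦ 1
φ = 2/3, ψ = 1 ↦ 1
φ = 1, ψ = 0 ↦ 1
φ = 1, ψ = 1/3 ↦ 1
φ = 1, ψ = 2/3 ↦ 1
φ = 1, ψ = 1 ↦ 1
Every assignment gives a value ≥ 2/3.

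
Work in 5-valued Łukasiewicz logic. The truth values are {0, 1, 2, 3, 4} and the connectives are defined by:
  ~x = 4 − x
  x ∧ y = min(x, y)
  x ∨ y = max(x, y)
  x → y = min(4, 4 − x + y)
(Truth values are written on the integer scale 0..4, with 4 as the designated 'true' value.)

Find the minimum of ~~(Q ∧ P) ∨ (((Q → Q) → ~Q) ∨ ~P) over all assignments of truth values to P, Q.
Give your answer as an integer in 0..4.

Take P = 2, Q = 2:
Q ∧ P = 2 ∧ 2 = 2
~(Q ∧ P) = ~2 = 2
~~(Q ∧ P) = ~2 = 2
Q → Q = 2 → 2 = 4
~Q = ~2 = 2
(Q → Q) → ~Q = 4 → 2 = 2
~P = ~2 = 2
((Q → Q) → ~Q) ∨ ~P = 2 ∨ 2 = 2
~~(Q ∧ P) ∨ (((Q → Q) → ~Q) ∨ ~P) = 2 ∨ 2 = 2
No assignment yields a value below 2, so this is the minimum.

2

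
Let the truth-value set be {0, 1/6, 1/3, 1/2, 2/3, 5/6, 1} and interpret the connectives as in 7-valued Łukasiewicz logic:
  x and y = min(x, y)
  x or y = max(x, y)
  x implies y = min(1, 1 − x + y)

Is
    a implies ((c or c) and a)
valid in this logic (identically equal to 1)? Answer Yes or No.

Counterexample: take a = 1/6, c = 0.
c or c = 0 or 0 = 0
(c or c) and a = 0 and 1/6 = 0
a implies ((c or c) and a) = 1/6 implies 0 = 5/6
This gives 5/6 ≠ 1.

No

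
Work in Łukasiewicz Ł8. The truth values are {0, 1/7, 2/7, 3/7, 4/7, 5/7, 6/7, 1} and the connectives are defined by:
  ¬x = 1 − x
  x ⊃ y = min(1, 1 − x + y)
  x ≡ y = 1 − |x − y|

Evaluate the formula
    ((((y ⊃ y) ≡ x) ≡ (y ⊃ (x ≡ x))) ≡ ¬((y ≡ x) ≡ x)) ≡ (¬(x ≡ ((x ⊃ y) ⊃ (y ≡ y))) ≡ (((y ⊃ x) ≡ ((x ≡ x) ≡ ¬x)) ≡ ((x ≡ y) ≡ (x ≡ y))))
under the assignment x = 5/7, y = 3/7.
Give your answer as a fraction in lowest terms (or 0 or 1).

2/7

y ⊃ y = 3/7 ⊃ 3/7 = 1
(y ⊃ y) ≡ x = 1 ≡ 5/7 = 5/7
x ≡ x = 5/7 ≡ 5/7 = 1
y ⊃ (x ≡ x) = 3/7 ⊃ 1 = 1
((y ⊃ y) ≡ x) ≡ (y ⊃ (x ≡ x)) = 5/7 ≡ 1 = 5/7
y ≡ x = 3/7 ≡ 5/7 = 5/7
(y ≡ x) ≡ x = 5/7 ≡ 5/7 = 1
¬((y ≡ x) ≡ x) = ¬1 = 0
(((y ⊃ y) ≡ x) ≡ (y ⊃ (x ≡ x))) ≡ ¬((y ≡ x) ≡ x) = 5/7 ≡ 0 = 2/7
x ⊃ y = 5/7 ⊃ 3/7 = 5/7
y ≡ y = 3/7 ≡ 3/7 = 1
(x ⊃ y) ⊃ (y ≡ y) = 5/7 ⊃ 1 = 1
x ≡ ((x ⊃ y) ⊃ (y ≡ y)) = 5/7 ≡ 1 = 5/7
¬(x ≡ ((x ⊃ y) ⊃ (y ≡ y))) = ¬5/7 = 2/7
y ⊃ x = 3/7 ⊃ 5/7 = 1
x ≡ x = 5/7 ≡ 5/7 = 1
¬x = ¬5/7 = 2/7
(x ≡ x) ≡ ¬x = 1 ≡ 2/7 = 2/7
(y ⊃ x) ≡ ((x ≡ x) ≡ ¬x) = 1 ≡ 2/7 = 2/7
x ≡ y = 5/7 ≡ 3/7 = 5/7
x ≡ y = 5/7 ≡ 3/7 = 5/7
(x ≡ y) ≡ (x ≡ y) = 5/7 ≡ 5/7 = 1
((y ⊃ x) ≡ ((x ≡ x) ≡ ¬x)) ≡ ((x ≡ y) ≡ (x ≡ y)) = 2/7 ≡ 1 = 2/7
¬(x ≡ ((x ⊃ y) ⊃ (y ≡ y))) ≡ (((y ⊃ x) ≡ ((x ≡ x) ≡ ¬x)) ≡ ((x ≡ y) ≡ (x ≡ y))) = 2/7 ≡ 2/7 = 1
((((y ⊃ y) ≡ x) ≡ (y ⊃ (x ≡ x))) ≡ ¬((y ≡ x) ≡ x)) ≡ (¬(x ≡ ((x ⊃ y) ⊃ (y ≡ y))) ≡ (((y ⊃ x) ≡ ((x ≡ x) ≡ ¬x)) ≡ ((x ≡ y) ≡ (x ≡ y)))) = 2/7 ≡ 1 = 2/7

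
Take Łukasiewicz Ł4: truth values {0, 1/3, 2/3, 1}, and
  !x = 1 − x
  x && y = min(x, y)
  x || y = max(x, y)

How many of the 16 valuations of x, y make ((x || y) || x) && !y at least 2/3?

x = 0, y = 0 ↦ 0  <
x = 0, y = 1/3 ↦ 1/3  <
x = 0, y = 2/3 ↦ 1/3  <
x = 0, y = 1 ↦ 0  <
x = 1/3, y = 0 ↦ 1/3  <
x = 1/3, y = 1/3 ↦ 1/3  <
x = 1/3, y = 2/3 ↦ 1/3  <
x = 1/3, y = 1 ↦ 0  <
x = 2/3, y = 0 ↦ 2/3  ≥
x = 2/3, y = 1/3 ↦ 2/3  ≥
x = 2/3, y = 2/3 ↦ 1/3  <
x = 2/3, y = 1 ↦ 0  <
x = 1, y = 0 ↦ 1  ≥
x = 1, y = 1/3 ↦ 2/3  ≥
x = 1, y = 2/3 ↦ 1/3  <
x = 1, y = 1 ↦ 0  <
So 4 of the 16 assignments meet the threshold.

4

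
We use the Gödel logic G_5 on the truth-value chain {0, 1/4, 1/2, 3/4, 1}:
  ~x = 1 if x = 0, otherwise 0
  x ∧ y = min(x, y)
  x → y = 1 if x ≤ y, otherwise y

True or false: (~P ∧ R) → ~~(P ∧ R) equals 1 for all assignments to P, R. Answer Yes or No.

No

Counterexample: take P = 0, R = 1/4.
~P = ~0 = 1
~P ∧ R = 1 ∧ 1/4 = 1/4
P ∧ R = 0 ∧ 1/4 = 0
~(P ∧ R) = ~0 = 1
~~(P ∧ R) = ~1 = 0
(~P ∧ R) → ~~(P ∧ R) = 1/4 → 0 = 0
This gives 0 ≠ 1.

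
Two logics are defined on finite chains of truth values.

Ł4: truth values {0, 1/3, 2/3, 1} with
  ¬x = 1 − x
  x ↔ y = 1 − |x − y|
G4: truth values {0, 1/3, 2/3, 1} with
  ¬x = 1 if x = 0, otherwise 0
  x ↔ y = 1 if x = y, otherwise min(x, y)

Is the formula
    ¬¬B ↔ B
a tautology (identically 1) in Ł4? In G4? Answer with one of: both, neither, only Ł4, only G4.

only Ł4

In Ł4: every assignment gives 1 — tautology.
In G4: at B = 1/3 the value is 1/3 — not a tautology.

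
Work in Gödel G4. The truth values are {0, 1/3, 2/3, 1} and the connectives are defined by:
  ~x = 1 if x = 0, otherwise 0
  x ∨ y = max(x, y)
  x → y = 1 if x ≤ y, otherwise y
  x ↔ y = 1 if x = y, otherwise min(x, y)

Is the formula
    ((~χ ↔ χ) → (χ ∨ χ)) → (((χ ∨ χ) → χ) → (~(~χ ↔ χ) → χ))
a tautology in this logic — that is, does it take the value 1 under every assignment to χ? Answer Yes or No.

Counterexample: take χ = 0.
~χ = ~0 = 1
~χ ↔ χ = 1 ↔ 0 = 0
χ ∨ χ = 0 ∨ 0 = 0
(~χ ↔ χ) → (χ ∨ χ) = 0 → 0 = 1
χ ∨ χ = 0 ∨ 0 = 0
(χ ∨ χ) → χ = 0 → 0 = 1
~χ = ~0 = 1
~χ ↔ χ = 1 ↔ 0 = 0
~(~χ ↔ χ) = ~0 = 1
~(~χ ↔ χ) → χ = 1 → 0 = 0
((χ ∨ χ) → χ) → (~(~χ ↔ χ) → χ) = 1 → 0 = 0
((~χ ↔ χ) → (χ ∨ χ)) → (((χ ∨ χ) → χ) → (~(~χ ↔ χ) → χ)) = 1 → 0 = 0
This gives 0 ≠ 1.

No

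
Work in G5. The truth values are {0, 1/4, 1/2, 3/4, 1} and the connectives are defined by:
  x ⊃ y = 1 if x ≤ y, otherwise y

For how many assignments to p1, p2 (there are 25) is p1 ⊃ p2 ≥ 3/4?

value 1: 15 assignments (counts)
value 3/4: 1 assignment (counts)
value 1/2: 2 assignments
value 1/4: 3 assignments
value 0: 4 assignments
So 16 of the 25 assignments meet the threshold.

16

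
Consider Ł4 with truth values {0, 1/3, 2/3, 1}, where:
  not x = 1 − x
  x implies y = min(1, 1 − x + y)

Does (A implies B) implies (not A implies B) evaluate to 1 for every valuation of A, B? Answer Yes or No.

Counterexample: take A = 0, B = 0.
A implies B = 0 implies 0 = 1
not A = not 0 = 1
not A implies B = 1 implies 0 = 0
(A implies B) implies (not A implies B) = 1 implies 0 = 0
This gives 0 ≠ 1.

No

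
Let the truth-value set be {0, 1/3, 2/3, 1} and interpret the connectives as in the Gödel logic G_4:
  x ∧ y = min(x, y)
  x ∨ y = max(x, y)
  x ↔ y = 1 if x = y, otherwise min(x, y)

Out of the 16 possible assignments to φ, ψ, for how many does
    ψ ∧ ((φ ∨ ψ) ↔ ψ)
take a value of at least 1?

φ = 0, ψ = 0 ↦ 0  <
φ = 0, ψ = 1/3 ↦ 1/3  <
φ = 0, ψ = 2/3 ↦ 2/3  <
φ = 0, ψ = 1 ↦ 1  ≥
φ = 1/3, ψ = 0 ↦ 0  <
φ = 1/3, ψ = 1/3 ↦ 1/3  <
φ = 1/3, ψ = 2/3 ↦ 2/3  <
φ = 1/3, ψ = 1 ↦ 1  ≥
φ = 2/3, ψ = 0 ↦ 0  <
φ = 2/3, ψ = 1/3 ↦ 1/3  <
φ = 2/3, ψ = 2/3 ↦ 2/3  <
φ = 2/3, ψ = 1 ↦ 1  ≥
φ = 1, ψ = 0 ↦ 0  <
φ = 1, ψ = 1/3 ↦ 1/3  <
φ = 1, ψ = 2/3 ↦ 2/3  <
φ = 1, ψ = 1 ↦ 1  ≥
So 4 of the 16 assignments meet the threshold.

4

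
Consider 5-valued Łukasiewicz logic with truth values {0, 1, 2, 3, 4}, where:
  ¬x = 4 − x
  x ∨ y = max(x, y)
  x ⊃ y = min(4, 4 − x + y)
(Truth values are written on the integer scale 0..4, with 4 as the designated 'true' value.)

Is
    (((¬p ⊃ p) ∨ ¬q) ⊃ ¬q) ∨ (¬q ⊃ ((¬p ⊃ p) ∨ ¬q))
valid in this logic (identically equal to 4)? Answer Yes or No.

Yes

At p = 3, q = 0, for instance:
¬p = ¬3 = 1
¬p ⊃ p = 1 ⊃ 3 = 4
¬q = ¬0 = 4
(¬p ⊃ p) ∨ ¬q = 4 ∨ 4 = 4
¬q = ¬0 = 4
((¬p ⊃ p) ∨ ¬q) ⊃ ¬q = 4 ⊃ 4 = 4
¬q ⊃ ((¬p ⊃ p) ∨ ¬q) = 4 ⊃ 4 = 4
(((¬p ⊃ p) ∨ ¬q) ⊃ ¬q) ∨ (¬q ⊃ ((¬p ⊃ p) ∨ ¬q)) = 4 ∨ 4 = 4
and checking the remaining 24 assignments likewise gives ≥ 4 in every case.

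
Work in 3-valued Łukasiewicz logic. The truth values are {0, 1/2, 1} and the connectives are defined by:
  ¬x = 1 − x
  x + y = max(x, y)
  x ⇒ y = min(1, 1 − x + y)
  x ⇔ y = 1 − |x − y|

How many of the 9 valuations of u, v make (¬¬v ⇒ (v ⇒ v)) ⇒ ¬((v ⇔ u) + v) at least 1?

u = 0, v = 0 ↦ 0  <
u = 0, v = 1/2 ↦ 1/2  <
u = 0, v = 1 ↦ 0  <
u = 1/2, v = 0 ↦ 1/2  <
u = 1/2, v = 1/2 ↦ 0  <
u = 1/2, v = 1 ↦ 0  <
u = 1, v = 0 ↦ 1  ≥
u = 1, v = 1/2 ↦ 1/2  <
u = 1, v = 1 ↦ 0  <
So 1 of the 9 assignments meets the threshold.

1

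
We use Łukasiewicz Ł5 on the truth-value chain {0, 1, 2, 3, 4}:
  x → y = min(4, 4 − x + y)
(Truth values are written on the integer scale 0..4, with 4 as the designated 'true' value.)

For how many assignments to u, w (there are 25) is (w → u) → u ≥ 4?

9

value 4: 9 assignments (counts)
value 3: 7 assignments
value 2: 5 assignments
value 1: 3 assignments
value 0: 1 assignment
So 9 of the 25 assignments meet the threshold.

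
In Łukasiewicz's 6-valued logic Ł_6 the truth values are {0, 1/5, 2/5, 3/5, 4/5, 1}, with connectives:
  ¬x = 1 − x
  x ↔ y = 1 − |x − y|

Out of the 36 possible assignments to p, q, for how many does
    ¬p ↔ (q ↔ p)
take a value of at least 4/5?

18

value 1: 8 assignments (counts)
value 4/5: 10 assignments (counts)
value 3/5: 7 assignments
value 2/5: 6 assignments
value 1/5: 3 assignments
value 0: 2 assignments
So 18 of the 36 assignments meet the threshold.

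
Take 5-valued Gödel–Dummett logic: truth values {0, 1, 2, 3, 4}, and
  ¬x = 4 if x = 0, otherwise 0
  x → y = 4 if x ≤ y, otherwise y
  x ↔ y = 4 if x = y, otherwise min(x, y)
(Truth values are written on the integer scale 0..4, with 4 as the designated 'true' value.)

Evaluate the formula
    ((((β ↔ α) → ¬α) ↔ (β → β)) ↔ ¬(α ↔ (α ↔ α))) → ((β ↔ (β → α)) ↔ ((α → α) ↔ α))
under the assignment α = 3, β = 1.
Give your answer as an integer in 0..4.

1

β ↔ α = 1 ↔ 3 = 1
¬α = ¬3 = 0
(β ↔ α) → ¬α = 1 → 0 = 0
β → β = 1 → 1 = 4
((β ↔ α) → ¬α) ↔ (β → β) = 0 ↔ 4 = 0
α ↔ α = 3 ↔ 3 = 4
α ↔ (α ↔ α) = 3 ↔ 4 = 3
¬(α ↔ (α ↔ α)) = ¬3 = 0
(((β ↔ α) → ¬α) ↔ (β → β)) ↔ ¬(α ↔ (α ↔ α)) = 0 ↔ 0 = 4
β → α = 1 → 3 = 4
β ↔ (β → α) = 1 ↔ 4 = 1
α → α = 3 → 3 = 4
(α → α) ↔ α = 4 ↔ 3 = 3
(β ↔ (β → α)) ↔ ((α → α) ↔ α) = 1 ↔ 3 = 1
((((β ↔ α) → ¬α) ↔ (β → β)) ↔ ¬(α ↔ (α ↔ α))) → ((β ↔ (β → α)) ↔ ((α → α) ↔ α)) = 4 → 1 = 1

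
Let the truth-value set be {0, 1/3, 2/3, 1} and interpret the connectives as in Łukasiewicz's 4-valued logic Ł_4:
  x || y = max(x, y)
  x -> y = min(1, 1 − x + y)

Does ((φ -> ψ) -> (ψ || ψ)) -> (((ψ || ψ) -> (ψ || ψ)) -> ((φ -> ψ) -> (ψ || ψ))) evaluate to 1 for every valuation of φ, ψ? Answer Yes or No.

Yes

φ = 0, ψ = 0 ↦ 1
φ = 0, ψ = 1/3 ↦ 1
φ = 0, ψ = 2/3 ↦ 1
φ = 0, ψ = 1 ↦ 1
φ = 1/3, ψ = 0 ↦ 1
φ = 1/3, ψ = 1/3 ↦ 1
φ = 1/3, ψ = 2/3 ↦ 1
φ = 1/3, ψ = 1 ↦ 1
φ = 2/3, ψ = 0 ↦ 1
φ = 2/3, ψ = 1/3 ↦ 1
φ = 2/3, ψ = 2/3 ↦ 1
φ = 2/3, ψ = 1 ↦ 1
φ = 1, ψ = 0 ↦ 1
φ = 1, ψ = 1/3 ↦ 1
φ = 1, ψ = 2/3 ↦ 1
φ = 1, ψ = 1 ↦ 1
Every assignment gives a value ≥ 1.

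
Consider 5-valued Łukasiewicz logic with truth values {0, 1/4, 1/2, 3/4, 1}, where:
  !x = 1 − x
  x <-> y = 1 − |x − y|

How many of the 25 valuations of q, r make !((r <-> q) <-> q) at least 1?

2

value 1: 2 assignments (counts)
value 3/4: 3 assignments
value 1/2: 6 assignments
value 1/4: 7 assignments
value 0: 7 assignments
So 2 of the 25 assignments meet the threshold.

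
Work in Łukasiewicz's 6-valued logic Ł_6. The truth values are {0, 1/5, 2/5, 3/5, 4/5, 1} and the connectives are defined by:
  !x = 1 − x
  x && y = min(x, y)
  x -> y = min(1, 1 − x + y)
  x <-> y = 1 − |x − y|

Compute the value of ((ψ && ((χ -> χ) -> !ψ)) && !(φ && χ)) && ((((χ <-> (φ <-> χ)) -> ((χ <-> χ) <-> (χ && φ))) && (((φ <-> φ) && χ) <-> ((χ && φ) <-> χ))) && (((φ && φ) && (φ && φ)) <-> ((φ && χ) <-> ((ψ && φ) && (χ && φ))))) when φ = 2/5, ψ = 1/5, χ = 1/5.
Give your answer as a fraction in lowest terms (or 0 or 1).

1/5

χ -> χ = 1/5 -> 1/5 = 1
!ψ = !1/5 = 4/5
(χ -> χ) -> !ψ = 1 -> 4/5 = 4/5
ψ && ((χ -> χ) -> !ψ) = 1/5 && 4/5 = 1/5
φ && χ = 2/5 && 1/5 = 1/5
!(φ && χ) = !1/5 = 4/5
(ψ && ((χ -> χ) -> !ψ)) && !(φ && χ) = 1/5 && 4/5 = 1/5
φ <-> χ = 2/5 <-> 1/5 = 4/5
χ <-> (φ <-> χ) = 1/5 <-> 4/5 = 2/5
χ <-> χ = 1/5 <-> 1/5 = 1
χ && φ = 1/5 && 2/5 = 1/5
(χ <-> χ) <-> (χ && φ) = 1 <-> 1/5 = 1/5
(χ <-> (φ <-> χ)) -> ((χ <-> χ) <-> (χ && φ)) = 2/5 -> 1/5 = 4/5
φ <-> φ = 2/5 <-> 2/5 = 1
(φ <-> φ) && χ = 1 && 1/5 = 1/5
χ && φ = 1/5 && 2/5 = 1/5
(χ && φ) <-> χ = 1/5 <-> 1/5 = 1
((φ <-> φ) && χ) <-> ((χ && φ) <-> χ) = 1/5 <-> 1 = 1/5
((χ <-> (φ <-> χ)) -> ((χ <-> χ) <-> (χ && φ))) && (((φ <-> φ) && χ) <-> ((χ && φ) <-> χ)) = 4/5 && 1/5 = 1/5
φ && φ = 2/5 && 2/5 = 2/5
φ && φ = 2/5 && 2/5 = 2/5
(φ && φ) && (φ && φ) = 2/5 && 2/5 = 2/5
φ && χ = 2/5 && 1/5 = 1/5
ψ && φ = 1/5 && 2/5 = 1/5
χ && φ = 1/5 && 2/5 = 1/5
(ψ && φ) && (χ && φ) = 1/5 && 1/5 = 1/5
(φ && χ) <-> ((ψ && φ) && (χ && φ)) = 1/5 <-> 1/5 = 1
((φ && φ) && (φ && φ)) <-> ((φ && χ) <-> ((ψ && φ) && (χ && φ))) = 2/5 <-> 1 = 2/5
(((χ <-> (φ <-> χ)) -> ((χ <-> χ) <-> (χ && φ))) && (((φ <-> φ) && χ) <-> ((χ && φ) <-> χ))) && (((φ && φ) && (φ && φ)) <-> ((φ && χ) <-> ((ψ && φ) && (χ && φ)))) = 1/5 && 2/5 = 1/5
((ψ && ((χ -> χ) -> !ψ)) && !(φ && χ)) && ((((χ <-> (φ <-> χ)) -> ((χ <-> χ) <-> (χ && φ))) && (((φ <-> φ) && χ) <-> ((χ && φ) <-> χ))) && (((φ && φ) && (φ && φ)) <-> ((φ && χ) <-> ((ψ && φ) && (χ && φ))))) = 1/5 && 1/5 = 1/5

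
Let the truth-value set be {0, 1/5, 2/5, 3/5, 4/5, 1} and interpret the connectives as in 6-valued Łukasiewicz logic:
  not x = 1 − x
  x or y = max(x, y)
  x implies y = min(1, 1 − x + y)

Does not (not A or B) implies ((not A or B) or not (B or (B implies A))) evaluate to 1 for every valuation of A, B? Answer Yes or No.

Counterexample: take A = 3/5, B = 0.
not A = not 3/5 = 2/5
not A or B = 2/5 or 0 = 2/5
not (not A or B) = not 2/5 = 3/5
B implies A = 0 implies 3/5 = 1
B or (B implies A) = 0 or 1 = 1
not (B or (B implies A)) = not 1 = 0
(not A or B) or not (B or (B implies A)) = 2/5 or 0 = 2/5
not (not A or B) implies ((not A or B) or not (B or (B implies A))) = 3/5 implies 2/5 = 4/5
This gives 4/5 ≠ 1.

No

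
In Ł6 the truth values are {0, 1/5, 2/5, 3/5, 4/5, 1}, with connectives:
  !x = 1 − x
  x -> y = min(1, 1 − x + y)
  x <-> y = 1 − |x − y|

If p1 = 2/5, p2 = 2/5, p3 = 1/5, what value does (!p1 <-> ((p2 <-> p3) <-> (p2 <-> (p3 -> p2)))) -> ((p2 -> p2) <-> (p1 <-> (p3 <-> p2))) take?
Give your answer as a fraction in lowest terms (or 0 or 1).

3/5

!p1 = !2/5 = 3/5
p2 <-> p3 = 2/5 <-> 1/5 = 4/5
p3 -> p2 = 1/5 -> 2/5 = 1
p2 <-> (p3 -> p2) = 2/5 <-> 1 = 2/5
(p2 <-> p3) <-> (p2 <-> (p3 -> p2)) = 4/5 <-> 2/5 = 3/5
!p1 <-> ((p2 <-> p3) <-> (p2 <-> (p3 -> p2))) = 3/5 <-> 3/5 = 1
p2 -> p2 = 2/5 -> 2/5 = 1
p3 <-> p2 = 1/5 <-> 2/5 = 4/5
p1 <-> (p3 <-> p2) = 2/5 <-> 4/5 = 3/5
(p2 -> p2) <-> (p1 <-> (p3 <-> p2)) = 1 <-> 3/5 = 3/5
(!p1 <-> ((p2 <-> p3) <-> (p2 <-> (p3 -> p2)))) -> ((p2 -> p2) <-> (p1 <-> (p3 <-> p2))) = 1 -> 3/5 = 3/5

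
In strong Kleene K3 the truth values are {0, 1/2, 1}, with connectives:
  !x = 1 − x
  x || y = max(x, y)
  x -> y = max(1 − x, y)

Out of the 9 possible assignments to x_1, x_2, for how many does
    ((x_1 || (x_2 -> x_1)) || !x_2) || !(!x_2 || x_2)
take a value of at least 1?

5

x_1 = 0, x_2 = 0 ↦ 1  ≥
x_1 = 0, x_2 = 1/2 ↦ 1/2  <
x_1 = 0, x_2 = 1 ↦ 0  <
x_1 = 1/2, x_2 = 0 ↦ 1  ≥
x_1 = 1/2, x_2 = 1/2 ↦ 1/2  <
x_1 = 1/2, x_2 = 1 ↦ 1/2  <
x_1 = 1, x_2 = 0 ↦ 1  ≥
x_1 = 1, x_2 = 1/2 ↦ 1  ≥
x_1 = 1, x_2 = 1 ↦ 1  ≥
So 5 of the 9 assignments meet the threshold.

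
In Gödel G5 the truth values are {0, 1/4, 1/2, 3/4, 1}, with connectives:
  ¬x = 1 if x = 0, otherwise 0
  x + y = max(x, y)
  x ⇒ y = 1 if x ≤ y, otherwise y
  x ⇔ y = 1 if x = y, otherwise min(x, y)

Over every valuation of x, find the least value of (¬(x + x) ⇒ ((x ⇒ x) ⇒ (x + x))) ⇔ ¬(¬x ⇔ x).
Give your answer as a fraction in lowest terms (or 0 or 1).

Take x = 0:
x + x = 0 + 0 = 0
¬(x + x) = ¬0 = 1
x ⇒ x = 0 ⇒ 0 = 1
x + x = 0 + 0 = 0
(x ⇒ x) ⇒ (x + x) = 1 ⇒ 0 = 0
¬(x + x) ⇒ ((x ⇒ x) ⇒ (x + x)) = 1 ⇒ 0 = 0
¬x = ¬0 = 1
¬x ⇔ x = 1 ⇔ 0 = 0
¬(¬x ⇔ x) = ¬0 = 1
(¬(x + x) ⇒ ((x ⇒ x) ⇒ (x + x))) ⇔ ¬(¬x ⇔ x) = 0 ⇔ 1 = 0
No assignment yields a value below 0, so this is the minimum.

0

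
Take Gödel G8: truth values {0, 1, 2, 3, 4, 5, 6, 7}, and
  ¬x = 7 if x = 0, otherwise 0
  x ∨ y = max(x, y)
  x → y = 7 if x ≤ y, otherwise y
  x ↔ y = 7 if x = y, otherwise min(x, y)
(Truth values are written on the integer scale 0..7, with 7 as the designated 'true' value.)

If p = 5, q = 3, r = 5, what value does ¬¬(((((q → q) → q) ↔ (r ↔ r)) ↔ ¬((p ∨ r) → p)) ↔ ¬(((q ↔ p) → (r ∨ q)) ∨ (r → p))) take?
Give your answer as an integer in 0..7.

7

q → q = 3 → 3 = 7
(q → q) → q = 7 → 3 = 3
r ↔ r = 5 ↔ 5 = 7
((q → q) → q) ↔ (r ↔ r) = 3 ↔ 7 = 3
p ∨ r = 5 ∨ 5 = 5
(p ∨ r) → p = 5 → 5 = 7
¬((p ∨ r) → p) = ¬7 = 0
(((q → q) → q) ↔ (r ↔ r)) ↔ ¬((p ∨ r) → p) = 3 ↔ 0 = 0
q ↔ p = 3 ↔ 5 = 3
r ∨ q = 5 ∨ 3 = 5
(q ↔ p) → (r ∨ q) = 3 → 5 = 7
r → p = 5 → 5 = 7
((q ↔ p) → (r ∨ q)) ∨ (r → p) = 7 ∨ 7 = 7
¬(((q ↔ p) → (r ∨ q)) ∨ (r → p)) = ¬7 = 0
((((q → q) → q) ↔ (r ↔ r)) ↔ ¬((p ∨ r) → p)) ↔ ¬(((q ↔ p) → (r ∨ q)) ∨ (r → p)) = 0 ↔ 0 = 7
¬(((((q → q) → q) ↔ (r ↔ r)) ↔ ¬((p ∨ r) → p)) ↔ ¬(((q ↔ p) → (r ∨ q)) ∨ (r → p))) = ¬7 = 0
¬¬(((((q → q) → q) ↔ (r ↔ r)) ↔ ¬((p ∨ r) → p)) ↔ ¬(((q ↔ p) → (r ∨ q)) ∨ (r → p))) = ¬0 = 7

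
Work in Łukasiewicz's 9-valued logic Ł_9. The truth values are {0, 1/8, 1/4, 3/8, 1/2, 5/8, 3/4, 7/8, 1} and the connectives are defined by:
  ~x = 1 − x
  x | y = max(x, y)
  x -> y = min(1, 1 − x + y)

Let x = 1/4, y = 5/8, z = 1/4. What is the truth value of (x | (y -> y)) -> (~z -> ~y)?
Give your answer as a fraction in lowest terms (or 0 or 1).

y -> y = 5/8 -> 5/8 = 1
x | (y -> y) = 1/4 | 1 = 1
~z = ~1/4 = 3/4
~y = ~5/8 = 3/8
~z -> ~y = 3/4 -> 3/8 = 5/8
(x | (y -> y)) -> (~z -> ~y) = 1 -> 5/8 = 5/8

5/8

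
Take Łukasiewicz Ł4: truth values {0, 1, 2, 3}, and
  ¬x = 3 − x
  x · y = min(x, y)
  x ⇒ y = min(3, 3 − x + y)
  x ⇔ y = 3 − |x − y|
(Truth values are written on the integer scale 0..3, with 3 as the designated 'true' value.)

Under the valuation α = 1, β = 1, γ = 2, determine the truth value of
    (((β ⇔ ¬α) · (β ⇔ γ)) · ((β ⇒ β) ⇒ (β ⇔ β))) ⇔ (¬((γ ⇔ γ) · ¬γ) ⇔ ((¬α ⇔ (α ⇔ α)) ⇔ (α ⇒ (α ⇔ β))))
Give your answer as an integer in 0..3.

2

¬α = ¬1 = 2
β ⇔ ¬α = 1 ⇔ 2 = 2
β ⇔ γ = 1 ⇔ 2 = 2
(β ⇔ ¬α) · (β ⇔ γ) = 2 · 2 = 2
β ⇒ β = 1 ⇒ 1 = 3
β ⇔ β = 1 ⇔ 1 = 3
(β ⇒ β) ⇒ (β ⇔ β) = 3 ⇒ 3 = 3
((β ⇔ ¬α) · (β ⇔ γ)) · ((β ⇒ β) ⇒ (β ⇔ β)) = 2 · 3 = 2
γ ⇔ γ = 2 ⇔ 2 = 3
¬γ = ¬2 = 1
(γ ⇔ γ) · ¬γ = 3 · 1 = 1
¬((γ ⇔ γ) · ¬γ) = ¬1 = 2
¬α = ¬1 = 2
α ⇔ α = 1 ⇔ 1 = 3
¬α ⇔ (α ⇔ α) = 2 ⇔ 3 = 2
α ⇔ β = 1 ⇔ 1 = 3
α ⇒ (α ⇔ β) = 1 ⇒ 3 = 3
(¬α ⇔ (α ⇔ α)) ⇔ (α ⇒ (α ⇔ β)) = 2 ⇔ 3 = 2
¬((γ ⇔ γ) · ¬γ) ⇔ ((¬α ⇔ (α ⇔ α)) ⇔ (α ⇒ (α ⇔ β))) = 2 ⇔ 2 = 3
(((β ⇔ ¬α) · (β ⇔ γ)) · ((β ⇒ β) ⇒ (β ⇔ β))) ⇔ (¬((γ ⇔ γ) · ¬γ) ⇔ ((¬α ⇔ (α ⇔ α)) ⇔ (α ⇒ (α ⇔ β)))) = 2 ⇔ 3 = 2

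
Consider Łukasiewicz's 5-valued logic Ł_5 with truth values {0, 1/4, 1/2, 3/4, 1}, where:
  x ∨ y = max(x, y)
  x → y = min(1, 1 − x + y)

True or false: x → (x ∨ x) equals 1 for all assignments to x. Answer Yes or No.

x = 0 ↦ 1
x = 1/4 ↦ 1
x = 1/2 ↦ 1
x = 3/4 ↦ 1
x = 1 ↦ 1
Every assignment gives a value ≥ 1.

Yes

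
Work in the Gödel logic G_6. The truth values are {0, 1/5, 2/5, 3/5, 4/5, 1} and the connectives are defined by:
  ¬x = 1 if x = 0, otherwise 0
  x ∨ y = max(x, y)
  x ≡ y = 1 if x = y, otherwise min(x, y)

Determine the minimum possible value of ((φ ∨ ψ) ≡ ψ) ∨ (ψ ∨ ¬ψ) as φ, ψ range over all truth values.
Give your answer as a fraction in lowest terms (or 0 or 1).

1/5

Take φ = 2/5, ψ = 1/5:
φ ∨ ψ = 2/5 ∨ 1/5 = 2/5
(φ ∨ ψ) ≡ ψ = 2/5 ≡ 1/5 = 1/5
¬ψ = ¬1/5 = 0
ψ ∨ ¬ψ = 1/5 ∨ 0 = 1/5
((φ ∨ ψ) ≡ ψ) ∨ (ψ ∨ ¬ψ) = 1/5 ∨ 1/5 = 1/5
No assignment yields a value below 1/5, so this is the minimum.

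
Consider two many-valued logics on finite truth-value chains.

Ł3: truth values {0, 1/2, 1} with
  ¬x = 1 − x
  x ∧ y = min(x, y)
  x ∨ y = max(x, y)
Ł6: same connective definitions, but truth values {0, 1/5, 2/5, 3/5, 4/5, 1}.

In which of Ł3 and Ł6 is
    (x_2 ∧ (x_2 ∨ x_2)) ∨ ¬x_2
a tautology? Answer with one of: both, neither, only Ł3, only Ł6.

neither

In Ł3: at x_2 = 1/2 the value is 1/2 — not a tautology.
In Ł6: at x_2 = 1/5 the value is 4/5 — not a tautology.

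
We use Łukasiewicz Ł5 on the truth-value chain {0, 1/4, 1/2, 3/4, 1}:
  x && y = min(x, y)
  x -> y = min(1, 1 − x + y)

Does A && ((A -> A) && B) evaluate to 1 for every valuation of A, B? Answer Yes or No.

Counterexample: take A = 0, B = 0.
A -> A = 0 -> 0 = 1
(A -> A) && B = 1 && 0 = 0
A && ((A -> A) && B) = 0 && 0 = 0
This gives 0 ≠ 1.

No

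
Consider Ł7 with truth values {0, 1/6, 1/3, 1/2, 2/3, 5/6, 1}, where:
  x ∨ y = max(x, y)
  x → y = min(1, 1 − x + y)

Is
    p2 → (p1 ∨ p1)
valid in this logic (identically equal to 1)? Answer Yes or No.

No

Counterexample: take p1 = 0, p2 = 1/6.
p1 ∨ p1 = 0 ∨ 0 = 0
p2 → (p1 ∨ p1) = 1/6 → 0 = 5/6
This gives 5/6 ≠ 1.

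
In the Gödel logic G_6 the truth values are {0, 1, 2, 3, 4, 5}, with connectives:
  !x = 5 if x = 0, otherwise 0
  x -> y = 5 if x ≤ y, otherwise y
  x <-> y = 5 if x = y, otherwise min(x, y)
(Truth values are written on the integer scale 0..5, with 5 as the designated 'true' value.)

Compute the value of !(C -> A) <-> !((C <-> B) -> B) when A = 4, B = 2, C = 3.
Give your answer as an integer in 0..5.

C -> A = 3 -> 4 = 5
!(C -> A) = !5 = 0
C <-> B = 3 <-> 2 = 2
(C <-> B) -> B = 2 -> 2 = 5
!((C <-> B) -> B) = !5 = 0
!(C -> A) <-> !((C <-> B) -> B) = 0 <-> 0 = 5

5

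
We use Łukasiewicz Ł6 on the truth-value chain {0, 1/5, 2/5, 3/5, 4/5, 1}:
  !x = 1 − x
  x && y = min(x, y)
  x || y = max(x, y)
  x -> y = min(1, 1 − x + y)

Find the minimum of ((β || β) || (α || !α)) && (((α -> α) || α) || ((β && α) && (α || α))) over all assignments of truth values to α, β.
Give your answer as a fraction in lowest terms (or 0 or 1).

3/5

Take α = 2/5, β = 0:
β || β = 0 || 0 = 0
!α = !2/5 = 3/5
α || !α = 2/5 || 3/5 = 3/5
(β || β) || (α || !α) = 0 || 3/5 = 3/5
α -> α = 2/5 -> 2/5 = 1
(α -> α) || α = 1 || 2/5 = 1
β && α = 0 && 2/5 = 0
α || α = 2/5 || 2/5 = 2/5
(β && α) && (α || α) = 0 && 2/5 = 0
((α -> α) || α) || ((β && α) && (α || α)) = 1 || 0 = 1
((β || β) || (α || !α)) && (((α -> α) || α) || ((β && α) && (α || α))) = 3/5 && 1 = 3/5
No assignment yields a value below 3/5, so this is the minimum.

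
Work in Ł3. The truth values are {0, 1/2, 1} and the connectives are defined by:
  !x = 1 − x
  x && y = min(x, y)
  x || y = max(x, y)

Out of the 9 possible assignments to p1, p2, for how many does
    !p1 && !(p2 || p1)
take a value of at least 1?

p1 = 0, p2 = 0 ↦ 1  ≥
p1 = 0, p2 = 1/2 ↦ 1/2  <
p1 = 0, p2 = 1 ↦ 0  <
p1 = 1/2, p2 = 0 ↦ 1/2  <
p1 = 1/2, p2 = 1/2 ↦ 1/2  <
p1 = 1/2, p2 = 1 ↦ 0  <
p1 = 1, p2 = 0 ↦ 0  <
p1 = 1, p2 = 1/2 ↦ 0  <
p1 = 1, p2 = 1 ↦ 0  <
So 1 of the 9 assignments meets the threshold.

1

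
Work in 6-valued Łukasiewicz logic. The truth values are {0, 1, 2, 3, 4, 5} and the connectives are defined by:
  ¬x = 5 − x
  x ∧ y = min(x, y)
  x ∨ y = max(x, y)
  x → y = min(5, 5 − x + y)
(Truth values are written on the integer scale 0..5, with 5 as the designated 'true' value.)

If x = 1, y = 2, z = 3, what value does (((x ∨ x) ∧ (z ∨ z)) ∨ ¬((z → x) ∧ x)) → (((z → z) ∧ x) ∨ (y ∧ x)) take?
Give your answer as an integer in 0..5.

2

x ∨ x = 1 ∨ 1 = 1
z ∨ z = 3 ∨ 3 = 3
(x ∨ x) ∧ (z ∨ z) = 1 ∧ 3 = 1
z → x = 3 → 1 = 3
(z → x) ∧ x = 3 ∧ 1 = 1
¬((z → x) ∧ x) = ¬1 = 4
((x ∨ x) ∧ (z ∨ z)) ∨ ¬((z → x) ∧ x) = 1 ∨ 4 = 4
z → z = 3 → 3 = 5
(z → z) ∧ x = 5 ∧ 1 = 1
y ∧ x = 2 ∧ 1 = 1
((z → z) ∧ x) ∨ (y ∧ x) = 1 ∨ 1 = 1
(((x ∨ x) ∧ (z ∨ z)) ∨ ¬((z → x) ∧ x)) → (((z → z) ∧ x) ∨ (y ∧ x)) = 4 → 1 = 2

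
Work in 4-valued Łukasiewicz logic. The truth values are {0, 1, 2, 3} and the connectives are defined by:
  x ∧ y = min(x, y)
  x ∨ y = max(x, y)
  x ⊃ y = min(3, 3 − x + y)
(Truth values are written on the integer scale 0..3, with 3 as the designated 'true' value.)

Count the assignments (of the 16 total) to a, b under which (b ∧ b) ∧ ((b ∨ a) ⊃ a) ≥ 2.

5

a = 0, b = 0 ↦ 0  <
a = 0, b = 1 ↦ 1  <
a = 0, b = 2 ↦ 1  <
a = 0, b = 3 ↦ 0  <
a = 1, b = 0 ↦ 0  <
a = 1, b = 1 ↦ 1  <
a = 1, b = 2 ↦ 2  ≥
a = 1, b = 3 ↦ 1  <
a = 2, b = 0 ↦ 0  <
a = 2, b = 1 ↦ 1  <
a = 2, b = 2 ↦ 2  ≥
a = 2, b = 3 ↦ 2  ≥
a = 3, b = 0 ↦ 0  <
a = 3, b = 1 ↦ 1  <
a = 3, b = 2 ↦ 2  ≥
a = 3, b = 3 ↦ 3  ≥
So 5 of the 16 assignments meet the threshold.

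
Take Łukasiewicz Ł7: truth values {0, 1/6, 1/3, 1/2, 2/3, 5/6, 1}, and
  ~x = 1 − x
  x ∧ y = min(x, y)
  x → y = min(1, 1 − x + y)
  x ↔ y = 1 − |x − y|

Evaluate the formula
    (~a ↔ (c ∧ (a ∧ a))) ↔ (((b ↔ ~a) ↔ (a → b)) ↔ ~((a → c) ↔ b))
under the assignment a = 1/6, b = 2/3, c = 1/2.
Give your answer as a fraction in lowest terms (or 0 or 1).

5/6

~a = ~1/6 = 5/6
a ∧ a = 1/6 ∧ 1/6 = 1/6
c ∧ (a ∧ a) = 1/2 ∧ 1/6 = 1/6
~a ↔ (c ∧ (a ∧ a)) = 5/6 ↔ 1/6 = 1/3
~a = ~1/6 = 5/6
b ↔ ~a = 2/3 ↔ 5/6 = 5/6
a → b = 1/6 → 2/3 = 1
(b ↔ ~a) ↔ (a → b) = 5/6 ↔ 1 = 5/6
a → c = 1/6 → 1/2 = 1
(a → c) ↔ b = 1 ↔ 2/3 = 2/3
~((a → c) ↔ b) = ~2/3 = 1/3
((b ↔ ~a) ↔ (a → b)) ↔ ~((a → c) ↔ b) = 5/6 ↔ 1/3 = 1/2
(~a ↔ (c ∧ (a ∧ a))) ↔ (((b ↔ ~a) ↔ (a → b)) ↔ ~((a → c) ↔ b)) = 1/3 ↔ 1/2 = 5/6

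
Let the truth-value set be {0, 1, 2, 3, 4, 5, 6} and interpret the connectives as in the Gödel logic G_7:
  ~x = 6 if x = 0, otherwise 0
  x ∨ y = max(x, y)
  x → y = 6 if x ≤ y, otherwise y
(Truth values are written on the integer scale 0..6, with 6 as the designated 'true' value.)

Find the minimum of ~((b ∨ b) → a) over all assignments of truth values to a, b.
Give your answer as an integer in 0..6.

0

Take a = 0, b = 0:
b ∨ b = 0 ∨ 0 = 0
(b ∨ b) → a = 0 → 0 = 6
~((b ∨ b) → a) = ~6 = 0
No assignment yields a value below 0, so this is the minimum.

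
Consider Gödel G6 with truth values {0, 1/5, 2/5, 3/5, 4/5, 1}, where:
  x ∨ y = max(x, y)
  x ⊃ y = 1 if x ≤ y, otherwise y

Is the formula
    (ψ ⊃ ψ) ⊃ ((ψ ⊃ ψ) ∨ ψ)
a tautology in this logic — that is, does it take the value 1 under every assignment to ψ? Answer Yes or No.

ψ = 0 ↦ 1
ψ = 1/5 ↦ 1
ψ = 2/5 ↦ 1
ψ = 3/5 ↦ 1
ψ = 4/5 ↦ 1
ψ = 1 ↦ 1
Every assignment gives a value ≥ 1.

Yes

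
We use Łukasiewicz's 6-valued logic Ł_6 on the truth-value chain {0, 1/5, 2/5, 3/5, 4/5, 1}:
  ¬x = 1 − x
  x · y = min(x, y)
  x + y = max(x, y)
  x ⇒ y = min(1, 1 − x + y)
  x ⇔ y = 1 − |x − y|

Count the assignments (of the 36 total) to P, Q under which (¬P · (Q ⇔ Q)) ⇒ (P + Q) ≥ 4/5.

value 1: 24 assignments (counts)
value 4/5: 5 assignments (counts)
value 3/5: 2 assignments
value 2/5: 3 assignments
value 1/5: 1 assignment
value 0: 1 assignment
So 29 of the 36 assignments meet the threshold.

29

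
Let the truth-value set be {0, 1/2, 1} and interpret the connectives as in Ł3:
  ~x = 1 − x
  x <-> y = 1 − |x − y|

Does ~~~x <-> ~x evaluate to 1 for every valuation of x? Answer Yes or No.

Yes

x = 0 ↦ 1
x = 1/2 ↦ 1
x = 1 ↦ 1
Every assignment gives a value ≥ 1.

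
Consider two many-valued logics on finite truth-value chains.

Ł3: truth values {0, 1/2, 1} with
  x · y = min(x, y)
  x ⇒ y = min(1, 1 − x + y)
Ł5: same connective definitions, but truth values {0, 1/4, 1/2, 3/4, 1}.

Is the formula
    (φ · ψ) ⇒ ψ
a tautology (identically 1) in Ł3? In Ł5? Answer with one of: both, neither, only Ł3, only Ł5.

In Ł3: every assignment gives 1 — tautology.
In Ł5: every assignment gives 1 — tautology.

both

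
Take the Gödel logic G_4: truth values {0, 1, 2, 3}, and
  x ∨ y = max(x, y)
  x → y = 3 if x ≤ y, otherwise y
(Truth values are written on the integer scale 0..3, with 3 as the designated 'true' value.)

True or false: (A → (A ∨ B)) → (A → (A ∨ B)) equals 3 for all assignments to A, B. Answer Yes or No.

Yes

A = 0, B = 0 ↦ 3
A = 0, B = 1 ↦ 3
A = 0, B = 2 ↦ 3
A = 0, B = 3 ↦ 3
A = 1, B = 0 ↦ 3
A = 1, B = 1 ↦ 3
A = 1, B = 2 ↦ 3
A = 1, B = 3 ↦ 3
A = 2, B = 0 ↦ 3
A = 2, B = 1 ↦ 3
A = 2, B = 2 ↦ 3
A = 2, B = 3 ↦ 3
A = 3, B = 0 ↦ 3
A = 3, B = 1 ↦ 3
A = 3, B = 2 ↦ 3
A = 3, B = 3 ↦ 3
Every assignment gives a value ≥ 3.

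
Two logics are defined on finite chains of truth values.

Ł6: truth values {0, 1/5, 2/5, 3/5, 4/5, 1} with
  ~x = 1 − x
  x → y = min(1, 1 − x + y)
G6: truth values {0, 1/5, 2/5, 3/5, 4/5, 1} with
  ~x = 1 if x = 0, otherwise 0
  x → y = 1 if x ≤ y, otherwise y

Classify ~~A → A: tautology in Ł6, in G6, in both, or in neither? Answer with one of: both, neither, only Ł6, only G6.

In Ł6: every assignment gives 1 — tautology.
In G6: at A = 1/5 the value is 1/5 — not a tautology.

only Ł6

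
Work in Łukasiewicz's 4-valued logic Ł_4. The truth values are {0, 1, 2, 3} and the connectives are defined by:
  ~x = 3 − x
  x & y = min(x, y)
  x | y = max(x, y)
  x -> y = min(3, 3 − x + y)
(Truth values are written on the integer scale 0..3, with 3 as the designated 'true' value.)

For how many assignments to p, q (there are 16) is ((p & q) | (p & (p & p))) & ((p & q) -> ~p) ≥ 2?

6

p = 0, q = 0 ↦ 0  <
p = 0, q = 1 ↦ 0  <
p = 0, q = 2 ↦ 0  <
p = 0, q = 3 ↦ 0  <
p = 1, q = 0 ↦ 1  <
p = 1, q = 1 ↦ 1  <
p = 1, q = 2 ↦ 1  <
p = 1, q = 3 ↦ 1  <
p = 2, q = 0 ↦ 2  ≥
p = 2, q = 1 ↦ 2  ≥
p = 2, q = 2 ↦ 2  ≥
p = 2, q = 3 ↦ 2  ≥
p = 3, q = 0 ↦ 3  ≥
p = 3, q = 1 ↦ 2  ≥
p = 3, q = 2 ↦ 1  <
p = 3, q = 3 ↦ 0  <
So 6 of the 16 assignments meet the threshold.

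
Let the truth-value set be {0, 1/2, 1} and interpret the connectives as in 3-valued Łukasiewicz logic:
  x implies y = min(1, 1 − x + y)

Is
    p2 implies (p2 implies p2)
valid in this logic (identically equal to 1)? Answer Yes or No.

p2 = 0 ↦ 1
p2 = 1/2 ↦ 1
p2 = 1 ↦ 1
Every assignment gives a value ≥ 1.

Yes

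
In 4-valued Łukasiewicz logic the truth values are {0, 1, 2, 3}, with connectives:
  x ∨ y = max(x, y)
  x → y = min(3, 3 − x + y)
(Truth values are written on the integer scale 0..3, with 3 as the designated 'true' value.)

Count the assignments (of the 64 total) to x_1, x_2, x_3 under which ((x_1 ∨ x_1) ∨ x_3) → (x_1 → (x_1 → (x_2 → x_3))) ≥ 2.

61

value 3: 58 assignments (counts)
value 2: 3 assignments (counts)
value 1: 2 assignments
value 0: 1 assignment
So 61 of the 64 assignments meet the threshold.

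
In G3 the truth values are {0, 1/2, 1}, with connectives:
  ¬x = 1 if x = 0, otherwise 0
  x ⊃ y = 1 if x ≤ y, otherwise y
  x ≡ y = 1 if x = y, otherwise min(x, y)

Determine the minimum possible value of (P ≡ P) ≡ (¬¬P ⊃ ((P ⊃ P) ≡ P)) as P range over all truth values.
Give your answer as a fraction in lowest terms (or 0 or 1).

Take P = 1/2:
P ≡ P = 1/2 ≡ 1/2 = 1
¬P = ¬1/2 = 0
¬¬P = ¬0 = 1
P ⊃ P = 1/2 ⊃ 1/2 = 1
(P ⊃ P) ≡ P = 1 ≡ 1/2 = 1/2
¬¬P ⊃ ((P ⊃ P) ≡ P) = 1 ⊃ 1/2 = 1/2
(P ≡ P) ≡ (¬¬P ⊃ ((P ⊃ P) ≡ P)) = 1 ≡ 1/2 = 1/2
No assignment yields a value below 1/2, so this is the minimum.

1/2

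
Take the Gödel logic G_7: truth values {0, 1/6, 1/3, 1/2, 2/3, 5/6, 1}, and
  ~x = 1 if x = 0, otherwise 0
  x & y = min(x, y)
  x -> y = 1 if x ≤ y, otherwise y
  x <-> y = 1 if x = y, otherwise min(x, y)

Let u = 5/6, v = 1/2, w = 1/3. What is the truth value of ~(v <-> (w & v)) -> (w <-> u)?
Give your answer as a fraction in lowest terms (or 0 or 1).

1

w & v = 1/3 & 1/2 = 1/3
v <-> (w & v) = 1/2 <-> 1/3 = 1/3
~(v <-> (w & v)) = ~1/3 = 0
w <-> u = 1/3 <-> 5/6 = 1/3
~(v <-> (w & v)) -> (w <-> u) = 0 -> 1/3 = 1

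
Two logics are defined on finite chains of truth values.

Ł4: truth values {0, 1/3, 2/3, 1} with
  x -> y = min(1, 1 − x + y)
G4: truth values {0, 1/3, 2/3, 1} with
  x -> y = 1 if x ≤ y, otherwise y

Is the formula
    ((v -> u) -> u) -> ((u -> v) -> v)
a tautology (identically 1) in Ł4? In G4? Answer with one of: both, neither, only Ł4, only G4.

In Ł4: every assignment gives 1 — tautology.
In G4: at u = 0, v = 1/3 the value is 1/3 — not a tautology.

only Ł4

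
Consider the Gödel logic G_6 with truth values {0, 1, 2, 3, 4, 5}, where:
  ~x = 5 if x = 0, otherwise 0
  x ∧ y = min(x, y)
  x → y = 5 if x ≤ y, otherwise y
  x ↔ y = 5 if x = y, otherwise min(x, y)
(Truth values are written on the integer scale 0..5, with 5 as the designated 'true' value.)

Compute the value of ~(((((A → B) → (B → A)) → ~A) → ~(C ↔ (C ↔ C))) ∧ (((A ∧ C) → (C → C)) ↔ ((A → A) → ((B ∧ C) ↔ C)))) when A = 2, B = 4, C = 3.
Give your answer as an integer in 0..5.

0

A → B = 2 → 4 = 5
B → A = 4 → 2 = 2
(A → B) → (B → A) = 5 → 2 = 2
~A = ~2 = 0
((A → B) → (B → A)) → ~A = 2 → 0 = 0
C ↔ C = 3 ↔ 3 = 5
C ↔ (C ↔ C) = 3 ↔ 5 = 3
~(C ↔ (C ↔ C)) = ~3 = 0
(((A → B) → (B → A)) → ~A) → ~(C ↔ (C ↔ C)) = 0 → 0 = 5
A ∧ C = 2 ∧ 3 = 2
C → C = 3 → 3 = 5
(A ∧ C) → (C → C) = 2 → 5 = 5
A → A = 2 → 2 = 5
B ∧ C = 4 ∧ 3 = 3
(B ∧ C) ↔ C = 3 ↔ 3 = 5
(A → A) → ((B ∧ C) ↔ C) = 5 → 5 = 5
((A ∧ C) → (C → C)) ↔ ((A → A) → ((B ∧ C) ↔ C)) = 5 ↔ 5 = 5
((((A → B) → (B → A)) → ~A) → ~(C ↔ (C ↔ C))) ∧ (((A ∧ C) → (C → C)) ↔ ((A → A) → ((B ∧ C) ↔ C))) = 5 ∧ 5 = 5
~(((((A → B) → (B → A)) → ~A) → ~(C ↔ (C ↔ C))) ∧ (((A ∧ C) → (C → C)) ↔ ((A → A) → ((B ∧ C) ↔ C)))) = ~5 = 0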